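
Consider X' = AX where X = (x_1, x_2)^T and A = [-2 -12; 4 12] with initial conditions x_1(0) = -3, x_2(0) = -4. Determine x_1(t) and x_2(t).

Coefficient matrix A = [[-2, -12], [4, 12]].
Characteristic polynomial det(A - λI) = λ^2 - 10λ + 24 = 0.
Eigenvalues λ = 6, 4.
For λ=6: (A-λI) row 1 is [-8, -12], so an eigenvector is (3, -2).
For λ=4: (A-λI) row 1 is [-6, -12], so an eigenvector is (-2, 1).
General solution: K_1e^(6t)(3,-2) + K_2e^(4t)(-2,1).
Applying x_1(0)=-3, x_2(0)=-4 gives K_1=11, K_2=18.

x_1(t) = 33e^(6t) - 36e^(4t), x_2(t) = -22e^(6t) + 18e^(4t)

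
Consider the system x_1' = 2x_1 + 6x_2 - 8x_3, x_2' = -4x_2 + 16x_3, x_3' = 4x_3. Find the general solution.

Coefficient matrix A = [[2, 6, -8], [0, -4, 16], [0, 0, 4]].
det(A - λI) = 0 gives eigenvalues λ = 4, -4, 2.
For λ=4: eigenvector (2,2,1).
For λ=-4: eigenvector (-1,1,0).
For λ=2: eigenvector (1,0,0).
General solution: K_1e^(4t)(2,2,1) + K_2e^(-4t)(-1,1,0) + K_3e^(2t)(1,0,0).

x_1(t) = 2K_1e^(4t) - K_2e^(-4t) + K_3e^(2t), x_2(t) = 2K_1e^(4t) + K_2e^(-4t), x_3(t) = K_1e^(4t)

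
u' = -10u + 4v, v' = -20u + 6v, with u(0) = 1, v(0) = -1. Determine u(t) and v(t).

Coefficient matrix A = [[-10, 4], [-20, 6]].
Characteristic polynomial det(A - λI) = λ^2 + 4λ + 20 = 0.
Eigenvalues λ = -2 ± 4i (complex conjugate pair).
For λ=-2+4i: an eigenvector is (-1,-2) - i(0,1) = (-1, -2 - i).
A real fundamental pair from Re and Im of e^((-2+4i)t)v: X_1 = e^(-2t)(cos(4t)·(-1,-2) + sin(4t)·(0,1)), X_2 = e^(-2t)(sin(4t)·(-1,-2) - cos(4t)·(0,1)).
General solution: K_1X_1 + K_2X_2.
Applying u(0)=1, v(0)=-1 gives K_1=-1, K_2=3.

u(t) = -3e^(-2t)sin(4t) + e^(-2t)cos(4t), v(t) = -7e^(-2t)sin(4t) - e^(-2t)cos(4t)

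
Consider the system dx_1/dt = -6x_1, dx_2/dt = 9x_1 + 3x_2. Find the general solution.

x_1(t) = -C_2e^(-6t), x_2(t) = -C_1e^(3t) + C_2e^(-6t)

Coefficient matrix A = [[-6, 0], [9, 3]].
Characteristic polynomial det(A - λI) = λ^2 + 3λ - 18 = 0.
Eigenvalues λ = 3, -6.
For λ=3: (A-λI) row 1 is [-9, 0], so an eigenvector is (0, -1).
For λ=-6: (A-λI) row 2 is [9, 9], so an eigenvector is (-1, 1).
General solution: C_1e^(3t)(0,-1) + C_2e^(-6t)(-1,1).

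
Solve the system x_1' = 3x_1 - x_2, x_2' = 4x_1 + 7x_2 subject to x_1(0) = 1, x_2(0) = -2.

Coefficient matrix A = [[3, -1], [4, 7]].
Characteristic polynomial det(A - λI) = λ^2 - 10λ + 25 = 0.
Single eigenvalue λ = 5 with algebraic multiplicity 2.
Eigenvector v = (-1,2); generalized eigenvector w with (A-λI)w=v is (1,-1).
General solution: e^(5t)[c_1·v + c_2·(t·v + w)].
Applying x_1(0)=1, x_2(0)=-2 gives c_1=-1, c_2=0.

x_1(t) = e^(5t), x_2(t) = -2e^(5t)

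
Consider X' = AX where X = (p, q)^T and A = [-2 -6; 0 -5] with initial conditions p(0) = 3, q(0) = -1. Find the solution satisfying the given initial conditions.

p(t) = 5e^(-2t) - 2e^(-5t), q(t) = -e^(-5t)

Coefficient matrix A = [[-2, -6], [0, -5]].
Characteristic polynomial det(A - λI) = λ^2 + 7λ + 10 = 0.
Eigenvalues λ = -2, -5.
For λ=-2: (A-λI) row 1 is [0, -6], so an eigenvector is (1, 0).
For λ=-5: (A-λI) row 1 is [3, -6], so an eigenvector is (2, 1).
General solution: c_1e^(-2t)(1,0) + c_2e^(-5t)(2,1).
Applying p(0)=3, q(0)=-1 gives c_1=5, c_2=-1.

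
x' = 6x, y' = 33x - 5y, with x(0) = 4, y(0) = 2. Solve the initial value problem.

Coefficient matrix A = [[6, 0], [33, -5]].
Characteristic polynomial det(A - λI) = λ^2 - λ - 30 = 0.
Eigenvalues λ = 6, -5.
For λ=6: (A-λI) row 2 is [33, -11], so an eigenvector is (-1, -3).
For λ=-5: (A-λI) row 1 is [11, 0], so an eigenvector is (0, -1).
General solution: K_1e^(6t)(-1,-3) + K_2e^(-5t)(0,-1).
Applying x(0)=4, y(0)=2 gives K_1=-4, K_2=10.

x(t) = 4e^(6t), y(t) = 12e^(6t) - 10e^(-5t)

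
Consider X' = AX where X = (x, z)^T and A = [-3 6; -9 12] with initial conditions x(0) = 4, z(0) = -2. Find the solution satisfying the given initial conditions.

Coefficient matrix A = [[-3, 6], [-9, 12]].
Characteristic polynomial det(A - λI) = λ^2 - 9λ + 18 = 0.
Eigenvalues λ = 6, 3.
For λ=6: (A-λI) row 1 is [-9, 6], so an eigenvector is (2, 3).
For λ=3: (A-λI) row 1 is [-6, 6], so an eigenvector is (1, 1).
General solution: C_1e^(6t)(2,3) + C_2e^(3t)(1,1).
Applying x(0)=4, z(0)=-2 gives C_1=-6, C_2=16.

x(t) = -12e^(6t) + 16e^(3t), z(t) = -18e^(6t) + 16e^(3t)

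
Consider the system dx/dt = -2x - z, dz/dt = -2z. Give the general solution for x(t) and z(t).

x(t) = -C_1e^(-2t) - C_2te^(-2t) + 2C_2e^(-2t), z(t) = C_2e^(-2t)

Coefficient matrix A = [[-2, -1], [0, -2]].
Characteristic polynomial det(A - λI) = λ^2 + 4λ + 4 = 0.
Single eigenvalue λ = -2 with algebraic multiplicity 2.
Eigenvector v = (-1,0); generalized eigenvector w with (A-λI)w=v is (2,1).
General solution: e^(-2t)[C_1·v + C_2·(t·v + w)].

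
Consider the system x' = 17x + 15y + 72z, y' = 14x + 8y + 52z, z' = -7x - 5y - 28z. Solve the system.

Coefficient matrix A = [[17, 15, 72], [14, 8, 52], [-7, -5, -28]].
det(A - λI) = 0 gives eigenvalues λ = -2, 3, -4.
For λ=-2: eigenvector (-3,-1,1).
For λ=3: eigenvector (3,2,-1).
For λ=-4: eigenvector (-2,-2,1).
General solution: c_1e^(-2t)(-3,-1,1) + c_2e^(3t)(3,2,-1) + c_3e^(-4t)(-2,-2,1).

x(t) = -3c_1e^(-2t) + 3c_2e^(3t) - 2c_3e^(-4t), y(t) = -c_1e^(-2t) + 2c_2e^(3t) - 2c_3e^(-4t), z(t) = c_1e^(-2t) - c_2e^(3t) + c_3e^(-4t)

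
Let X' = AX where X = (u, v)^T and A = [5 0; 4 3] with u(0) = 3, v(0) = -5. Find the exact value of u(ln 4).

A = [[5,0],[4,3]]; eigenvalues λ = 5, 3.
Eigenvectors: (1,2) for λ=5, (0,-1) for λ=3.
From the initial condition, c_1 = 3, c_2 = 11.
u(ln 4) = (3)(4^5)(1) + (11)(4^3)(0) = 3072.

3072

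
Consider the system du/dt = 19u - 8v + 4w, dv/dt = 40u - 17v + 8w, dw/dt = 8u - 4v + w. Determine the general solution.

u(t) = C_1e^(3t) - 2C_3e^(t), v(t) = 2C_1e^(3t) + C_2e^(-t) - 4C_3e^(t), w(t) = 2C_2e^(-t) + C_3e^(t)

Coefficient matrix A = [[19, -8, 4], [40, -17, 8], [8, -4, 1]].
det(A - λI) = 0 gives eigenvalues λ = 3, -1, 1.
For λ=3: eigenvector (1,2,0).
For λ=-1: eigenvector (0,1,2).
For λ=1: eigenvector (-2,-4,1).
General solution: C_1e^(3t)(1,2,0) + C_2e^(-t)(0,1,2) + C_3e^(t)(-2,-4,1).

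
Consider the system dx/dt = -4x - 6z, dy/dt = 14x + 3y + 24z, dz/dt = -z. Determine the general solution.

x(t) = K_1e^(-4t) - 2K_3e^(-t), y(t) = -2K_1e^(-4t) + K_2e^(3t) + K_3e^(-t), z(t) = K_3e^(-t)

Coefficient matrix A = [[-4, 0, -6], [14, 3, 24], [0, 0, -1]].
det(A - λI) = 0 gives eigenvalues λ = -4, 3, -1.
For λ=-4: eigenvector (1,-2,0).
For λ=3: eigenvector (0,1,0).
For λ=-1: eigenvector (-2,1,1).
General solution: K_1e^(-4t)(1,-2,0) + K_2e^(3t)(0,1,0) + K_3e^(-t)(-2,1,1).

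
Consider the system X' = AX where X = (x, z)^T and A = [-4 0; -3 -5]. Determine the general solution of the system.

Coefficient matrix A = [[-4, 0], [-3, -5]].
Characteristic polynomial det(A - λI) = λ^2 + 9λ + 20 = 0.
Eigenvalues λ = -5, -4.
For λ=-5: (A-λI) row 1 is [1, 0], so an eigenvector is (0, -1).
For λ=-4: (A-λI) row 2 is [-3, -1], so an eigenvector is (1, -3).
General solution: c_1e^(-5t)(0,-1) + c_2e^(-4t)(1,-3).

x(t) = c_2e^(-4t), z(t) = -c_1e^(-5t) - 3c_2e^(-4t)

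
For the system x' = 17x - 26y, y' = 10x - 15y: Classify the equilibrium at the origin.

unstable spiral

A = [[17,-26],[10,-15]]; det(A-λI) = λ^2 - 2λ + 5.
λ = 1 ± 2i: positive real part.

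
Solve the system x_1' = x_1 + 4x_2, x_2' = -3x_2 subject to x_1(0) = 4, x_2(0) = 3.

Coefficient matrix A = [[1, 4], [0, -3]].
Characteristic polynomial det(A - λI) = λ^2 + 2λ - 3 = 0.
Eigenvalues λ = -3, 1.
For λ=-3: (A-λI) row 1 is [4, 4], so an eigenvector is (-1, 1).
For λ=1: (A-λI) row 1 is [0, 4], so an eigenvector is (1, 0).
General solution: c_1e^(-3t)(-1,1) + c_2e^(t)(1,0).
Applying x_1(0)=4, x_2(0)=3 gives c_1=3, c_2=7.

x_1(t) = 7e^(t) - 3e^(-3t), x_2(t) = 3e^(-3t)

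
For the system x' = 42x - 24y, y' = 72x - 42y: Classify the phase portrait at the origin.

saddle

A = [[42,-24],[72,-42]]; det(A-λI) = λ^2 - 36.
λ = 6, -6: opposite signs.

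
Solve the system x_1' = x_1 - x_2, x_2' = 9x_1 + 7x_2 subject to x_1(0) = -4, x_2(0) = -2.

x_1(t) = 14te^(4t) - 4e^(4t), x_2(t) = -42te^(4t) - 2e^(4t)

Coefficient matrix A = [[1, -1], [9, 7]].
Characteristic polynomial det(A - λI) = λ^2 - 8λ + 16 = 0.
Single eigenvalue λ = 4 with algebraic multiplicity 2.
Eigenvector v = (-1,3); generalized eigenvector w with (A-λI)w=v is (0,1).
General solution: e^(4t)[C_1·v + C_2·(t·v + w)].
Applying x_1(0)=-4, x_2(0)=-2 gives C_1=4, C_2=-14.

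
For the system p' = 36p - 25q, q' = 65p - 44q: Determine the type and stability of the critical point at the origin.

A = [[36,-25],[65,-44]]; det(A-λI) = λ^2 + 8λ + 41.
λ = -4 ± 5i: negative real part.

stable spiral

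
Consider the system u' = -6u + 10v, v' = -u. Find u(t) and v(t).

u(t) = -3C_1e^(-3t)sin(t) + C_1e^(-3t)cos(t) + C_2e^(-3t)sin(t) + 3C_2e^(-3t)cos(t), v(t) = -C_1e^(-3t)sin(t) + C_2e^(-3t)cos(t)

Coefficient matrix A = [[-6, 10], [-1, 0]].
Characteristic polynomial det(A - λI) = λ^2 + 6λ + 10 = 0.
Eigenvalues λ = -3 ± i (complex conjugate pair).
For λ=-3+i: an eigenvector is (1,0) - i(-3,-1) = (1 + 3i, 0 + i).
A real fundamental pair from Re and Im of e^((-3+i)t)v: X_1 = e^(-3t)(cos(t)·(1,0) + sin(t)·(-3,-1)), X_2 = e^(-3t)(sin(t)·(1,0) - cos(t)·(-3,-1)).
General solution: C_1X_1 + C_2X_2.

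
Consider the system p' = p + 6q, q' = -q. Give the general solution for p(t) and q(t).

p(t) = -3c_1e^(-t) + c_2e^(t), q(t) = c_1e^(-t)

Coefficient matrix A = [[1, 6], [0, -1]].
Characteristic polynomial det(A - λI) = λ^2 - 1 = 0.
Eigenvalues λ = -1, 1.
For λ=-1: (A-λI) row 1 is [2, 6], so an eigenvector is (-3, 1).
For λ=1: (A-λI) row 1 is [0, 6], so an eigenvector is (1, 0).
General solution: c_1e^(-t)(-3,1) + c_2e^(t)(1,0).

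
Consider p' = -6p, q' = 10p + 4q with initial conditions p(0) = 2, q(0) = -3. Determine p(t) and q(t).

Coefficient matrix A = [[-6, 0], [10, 4]].
Characteristic polynomial det(A - λI) = λ^2 + 2λ - 24 = 0.
Eigenvalues λ = 4, -6.
For λ=4: (A-λI) row 1 is [-10, 0], so an eigenvector is (0, 1).
For λ=-6: (A-λI) row 2 is [10, 10], so an eigenvector is (1, -1).
General solution: K_1e^(4t)(0,1) + K_2e^(-6t)(1,-1).
Applying p(0)=2, q(0)=-3 gives K_1=-1, K_2=2.

p(t) = 2e^(-6t), q(t) = -e^(4t) - 2e^(-6t)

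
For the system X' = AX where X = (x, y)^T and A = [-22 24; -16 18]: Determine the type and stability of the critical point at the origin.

A = [[-22,24],[-16,18]]; det(A-λI) = λ^2 + 4λ - 12.
λ = -6, 2: opposite signs.

saddle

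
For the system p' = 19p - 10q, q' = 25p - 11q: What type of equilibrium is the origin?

unstable spiral

A = [[19,-10],[25,-11]]; det(A-λI) = λ^2 - 8λ + 41.
λ = 4 ± 5i: positive real part.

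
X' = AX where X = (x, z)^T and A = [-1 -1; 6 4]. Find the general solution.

Coefficient matrix A = [[-1, -1], [6, 4]].
Characteristic polynomial det(A - λI) = λ^2 - 3λ + 2 = 0.
Eigenvalues λ = 1, 2.
For λ=1: (A-λI) row 1 is [-2, -1], so an eigenvector is (1, -2).
For λ=2: (A-λI) row 1 is [-3, -1], so an eigenvector is (-1, 3).
General solution: c_1e^(t)(1,-2) + c_2e^(2t)(-1,3).

x(t) = c_1e^(t) - c_2e^(2t), z(t) = -2c_1e^(t) + 3c_2e^(2t)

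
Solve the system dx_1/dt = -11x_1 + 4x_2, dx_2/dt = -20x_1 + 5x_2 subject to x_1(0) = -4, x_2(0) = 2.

Coefficient matrix A = [[-11, 4], [-20, 5]].
Characteristic polynomial det(A - λI) = λ^2 + 6λ + 25 = 0.
Eigenvalues λ = -3 ± 4i (complex conjugate pair).
For λ=-3+4i: an eigenvector is (0,-1) - i(-1,-2) = (0 + i, -1 + 2i).
A real fundamental pair from Re and Im of e^((-3+4i)t)v: X_1 = e^(-3t)(cos(4t)·(0,-1) + sin(4t)·(-1,-2)), X_2 = e^(-3t)(sin(4t)·(0,-1) - cos(4t)·(-1,-2)).
General solution: K_1X_1 + K_2X_2.
Applying x_1(0)=-4, x_2(0)=2 gives K_1=-10, K_2=-4.

x_1(t) = 10e^(-3t)sin(4t) - 4e^(-3t)cos(4t), x_2(t) = 24e^(-3t)sin(4t) + 2e^(-3t)cos(4t)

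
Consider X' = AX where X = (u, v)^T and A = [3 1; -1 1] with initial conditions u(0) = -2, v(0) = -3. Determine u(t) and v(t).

u(t) = -5te^(2t) - 2e^(2t), v(t) = 5te^(2t) - 3e^(2t)

Coefficient matrix A = [[3, 1], [-1, 1]].
Characteristic polynomial det(A - λI) = λ^2 - 4λ + 4 = 0.
Single eigenvalue λ = 2 with algebraic multiplicity 2.
Eigenvector v = (-1,1); generalized eigenvector w with (A-λI)w=v is (-1,0).
General solution: e^(2t)[c_1·v + c_2·(t·v + w)].
Applying u(0)=-2, v(0)=-3 gives c_1=-3, c_2=5.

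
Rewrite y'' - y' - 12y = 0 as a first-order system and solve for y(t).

Let x_1 = y, x_2 = y'. Then x_1' = x_2 and x_2' = 12x_1 + x_2.
A = [[0,1],[12,1]]; det(A-λI) = λ^2 - λ - 12.
Eigenvalues λ = 4, -3 with eigenvectors (1,4), (1,-3).

y(t) = c_1e^(4t) + c_2e^(-3t)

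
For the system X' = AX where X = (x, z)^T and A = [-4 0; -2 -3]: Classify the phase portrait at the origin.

stable node

A = [[-4,0],[-2,-3]]; det(A-λI) = λ^2 + 7λ + 12.
λ = -3, -4: both negative.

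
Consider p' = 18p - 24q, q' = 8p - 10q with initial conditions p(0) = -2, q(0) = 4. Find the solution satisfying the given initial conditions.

p(t) = -32e^(6t) + 30e^(2t), q(t) = -16e^(6t) + 20e^(2t)

Coefficient matrix A = [[18, -24], [8, -10]].
Characteristic polynomial det(A - λI) = λ^2 - 8λ + 12 = 0.
Eigenvalues λ = 6, 2.
For λ=6: (A-λI) row 1 is [12, -24], so an eigenvector is (2, 1).
For λ=2: (A-λI) row 1 is [16, -24], so an eigenvector is (3, 2).
General solution: c_1e^(6t)(2,1) + c_2e^(2t)(3,2).
Applying p(0)=-2, q(0)=4 gives c_1=-16, c_2=10.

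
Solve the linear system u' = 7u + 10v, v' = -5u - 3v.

Coefficient matrix A = [[7, 10], [-5, -3]].
Characteristic polynomial det(A - λI) = λ^2 - 4λ + 29 = 0.
Eigenvalues λ = 2 ± 5i (complex conjugate pair).
For λ=2+5i: an eigenvector is (1,-1) - i(-1,0) = (1 + i, -1).
A real fundamental pair from Re and Im of e^((2+5i)t)v: X_1 = e^(2t)(cos(5t)·(1,-1) + sin(5t)·(-1,0)), X_2 = e^(2t)(sin(5t)·(1,-1) - cos(5t)·(-1,0)).
General solution: c_1X_1 + c_2X_2.

u(t) = -c_1e^(2t)sin(5t) + c_1e^(2t)cos(5t) + c_2e^(2t)sin(5t) + c_2e^(2t)cos(5t), v(t) = -c_1e^(2t)cos(5t) - c_2e^(2t)sin(5t)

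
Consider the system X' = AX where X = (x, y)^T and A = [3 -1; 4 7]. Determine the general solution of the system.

Coefficient matrix A = [[3, -1], [4, 7]].
Characteristic polynomial det(A - λI) = λ^2 - 10λ + 25 = 0.
Single eigenvalue λ = 5 with algebraic multiplicity 2.
Eigenvector v = (-1,2); generalized eigenvector w with (A-λI)w=v is (-1,3).
General solution: e^(5t)[K_1·v + K_2·(t·v + w)].

x(t) = -K_1e^(5t) - K_2te^(5t) - K_2e^(5t), y(t) = 2K_1e^(5t) + 2K_2te^(5t) + 3K_2e^(5t)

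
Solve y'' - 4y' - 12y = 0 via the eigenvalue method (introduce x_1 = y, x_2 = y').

Let x_1 = y, x_2 = y'. Then x_1' = x_2 and x_2' = 12x_1 + 4x_2.
A = [[0,1],[12,4]]; det(A-λI) = λ^2 - 4λ - 12.
Eigenvalues λ = -2, 6 with eigenvectors (1,-2), (1,6).

y(t) = K_1e^(-2t) + K_2e^(6t)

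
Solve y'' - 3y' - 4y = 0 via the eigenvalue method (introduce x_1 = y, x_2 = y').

Let x_1 = y, x_2 = y'. Then x_1' = x_2 and x_2' = 4x_1 + 3x_2.
A = [[0,1],[4,3]]; det(A-λI) = λ^2 - 3λ - 4.
Eigenvalues λ = 4, -1 with eigenvectors (1,4), (1,-1).

y(t) = C_1e^(4t) + C_2e^(-t)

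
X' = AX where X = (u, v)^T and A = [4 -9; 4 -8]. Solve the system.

Coefficient matrix A = [[4, -9], [4, -8]].
Characteristic polynomial det(A - λI) = λ^2 + 4λ + 4 = 0.
Single eigenvalue λ = -2 with algebraic multiplicity 2.
Eigenvector v = (-3,-2); generalized eigenvector w with (A-λI)w=v is (-2,-1).
General solution: e^(-2t)[C_1·v + C_2·(t·v + w)].

u(t) = -3C_1e^(-2t) - 3C_2te^(-2t) - 2C_2e^(-2t), v(t) = -2C_1e^(-2t) - 2C_2te^(-2t) - C_2e^(-2t)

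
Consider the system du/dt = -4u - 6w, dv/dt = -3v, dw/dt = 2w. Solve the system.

Coefficient matrix A = [[-4, 0, -6], [0, -3, 0], [0, 0, 2]].
det(A - λI) = 0 gives eigenvalues λ = -4, -3, 2.
For λ=-4: eigenvector (1,0,0).
For λ=-3: eigenvector (0,1,0).
For λ=2: eigenvector (-1,0,1).
General solution: c_1e^(-4t)(1,0,0) + c_2e^(-3t)(0,1,0) + c_3e^(2t)(-1,0,1).

u(t) = c_1e^(-4t) - c_3e^(2t), v(t) = c_2e^(-3t), w(t) = c_3e^(2t)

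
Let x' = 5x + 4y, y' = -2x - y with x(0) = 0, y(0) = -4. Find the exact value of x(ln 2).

-48

A = [[5,4],[-2,-1]]; eigenvalues λ = 3, 1.
Eigenvectors: (2,-1) for λ=3, (-1,1) for λ=1.
From the initial condition, c_1 = -4, c_2 = -8.
x(ln 2) = (-4)(2^3)(2) + (-8)(2^1)(-1) = -48.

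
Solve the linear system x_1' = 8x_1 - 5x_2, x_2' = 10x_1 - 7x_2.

x_1(t) = c_1e^(-2t) + c_2e^(3t), x_2(t) = 2c_1e^(-2t) + c_2e^(3t)

Coefficient matrix A = [[8, -5], [10, -7]].
Characteristic polynomial det(A - λI) = λ^2 - λ - 6 = 0.
Eigenvalues λ = -2, 3.
For λ=-2: (A-λI) row 1 is [10, -5], so an eigenvector is (1, 2).
For λ=3: (A-λI) row 1 is [5, -5], so an eigenvector is (1, 1).
General solution: c_1e^(-2t)(1,2) + c_2e^(3t)(1,1).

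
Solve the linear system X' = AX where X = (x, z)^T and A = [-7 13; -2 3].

x(t) = -2c_1e^(-2t)sin(t) + 3c_1e^(-2t)cos(t) + 3c_2e^(-2t)sin(t) + 2c_2e^(-2t)cos(t), z(t) = -c_1e^(-2t)sin(t) + c_1e^(-2t)cos(t) + c_2e^(-2t)sin(t) + c_2e^(-2t)cos(t)

Coefficient matrix A = [[-7, 13], [-2, 3]].
Characteristic polynomial det(A - λI) = λ^2 + 4λ + 5 = 0.
Eigenvalues λ = -2 ± i (complex conjugate pair).
For λ=-2+i: an eigenvector is (3,1) - i(-2,-1) = (3 + 2i, 1 + i).
A real fundamental pair from Re and Im of e^((-2+i)t)v: X_1 = e^(-2t)(cos(t)·(3,1) + sin(t)·(-2,-1)), X_2 = e^(-2t)(sin(t)·(3,1) - cos(t)·(-2,-1)).
General solution: c_1X_1 + c_2X_2.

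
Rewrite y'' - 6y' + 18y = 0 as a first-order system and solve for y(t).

y(t) = K_1e^(3t)cos(3t) + K_2e^(3t)sin(3t)

Let x_1 = y, x_2 = y'. Then x_1' = x_2 and x_2' = -18x_1 + 6x_2.
A = [[0,1],[-18,6]]; det(A-λI) = λ^2 - 6λ + 18.
Eigenvalues λ = 3 ± 3i.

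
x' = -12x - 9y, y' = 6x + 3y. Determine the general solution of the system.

Coefficient matrix A = [[-12, -9], [6, 3]].
Characteristic polynomial det(A - λI) = λ^2 + 9λ + 18 = 0.
Eigenvalues λ = -3, -6.
For λ=-3: (A-λI) row 1 is [-9, -9], so an eigenvector is (-1, 1).
For λ=-6: (A-λI) row 1 is [-6, -9], so an eigenvector is (-3, 2).
General solution: c_1e^(-3t)(-1,1) + c_2e^(-6t)(-3,2).

x(t) = -c_1e^(-3t) - 3c_2e^(-6t), y(t) = c_1e^(-3t) + 2c_2e^(-6t)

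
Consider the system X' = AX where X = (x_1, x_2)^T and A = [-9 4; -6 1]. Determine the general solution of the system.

Coefficient matrix A = [[-9, 4], [-6, 1]].
Characteristic polynomial det(A - λI) = λ^2 + 8λ + 15 = 0.
Eigenvalues λ = -5, -3.
For λ=-5: (A-λI) row 1 is [-4, 4], so an eigenvector is (1, 1).
For λ=-3: (A-λI) row 1 is [-6, 4], so an eigenvector is (-2, -3).
General solution: K_1e^(-5t)(1,1) + K_2e^(-3t)(-2,-3).

x_1(t) = K_1e^(-5t) - 2K_2e^(-3t), x_2(t) = K_1e^(-5t) - 3K_2e^(-3t)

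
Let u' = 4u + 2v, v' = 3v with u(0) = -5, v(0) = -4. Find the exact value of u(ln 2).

A = [[4,2],[0,3]]; eigenvalues λ = 3, 4.
Eigenvectors: (2,-1) for λ=3, (-1,0) for λ=4.
From the initial condition, c_1 = 4, c_2 = 13.
u(ln 2) = (4)(2^3)(2) + (13)(2^4)(-1) = -144.

-144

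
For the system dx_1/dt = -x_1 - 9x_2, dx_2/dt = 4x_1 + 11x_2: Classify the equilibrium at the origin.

A = [[-1,-9],[4,11]]; det(A-λI) = λ^2 - 10λ + 25.
repeated λ = 5 with a single eigenvector.

unstable improper node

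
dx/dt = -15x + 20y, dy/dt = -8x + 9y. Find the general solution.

x(t) = -2C_1e^(-3t)sin(4t) - C_1e^(-3t)cos(4t) - C_2e^(-3t)sin(4t) + 2C_2e^(-3t)cos(4t), y(t) = -C_1e^(-3t)sin(4t) - C_1e^(-3t)cos(4t) - C_2e^(-3t)sin(4t) + C_2e^(-3t)cos(4t)

Coefficient matrix A = [[-15, 20], [-8, 9]].
Characteristic polynomial det(A - λI) = λ^2 + 6λ + 25 = 0.
Eigenvalues λ = -3 ± 4i (complex conjugate pair).
For λ=-3+4i: an eigenvector is (-1,-1) - i(-2,-1) = (-1 + 2i, -1 + i).
A real fundamental pair from Re and Im of e^((-3+4i)t)v: X_1 = e^(-3t)(cos(4t)·(-1,-1) + sin(4t)·(-2,-1)), X_2 = e^(-3t)(sin(4t)·(-1,-1) - cos(4t)·(-2,-1)).
General solution: C_1X_1 + C_2X_2.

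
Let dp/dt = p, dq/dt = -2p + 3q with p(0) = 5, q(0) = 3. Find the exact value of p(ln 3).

A = [[1,0],[-2,3]]; eigenvalues λ = 3, 1.
Eigenvectors: (0,-1) for λ=3, (1,1) for λ=1.
From the initial condition, c_1 = 2, c_2 = 5.
p(ln 3) = (2)(3^3)(0) + (5)(3^1)(1) = 15.

15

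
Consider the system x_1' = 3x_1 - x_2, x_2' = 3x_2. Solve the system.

x_1(t) = K_1e^(3t) + K_2te^(3t) - 3K_2e^(3t), x_2(t) = -K_2e^(3t)

Coefficient matrix A = [[3, -1], [0, 3]].
Characteristic polynomial det(A - λI) = λ^2 - 6λ + 9 = 0.
Single eigenvalue λ = 3 with algebraic multiplicity 2.
Eigenvector v = (1,0); generalized eigenvector w with (A-λI)w=v is (-3,-1).
General solution: e^(3t)[K_1·v + K_2·(t·v + w)].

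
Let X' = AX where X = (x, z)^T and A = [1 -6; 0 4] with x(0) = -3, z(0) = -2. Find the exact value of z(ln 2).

A = [[1,-6],[0,4]]; eigenvalues λ = 4, 1.
Eigenvectors: (2,-1) for λ=4, (1,0) for λ=1.
From the initial condition, c_1 = 2, c_2 = -7.
z(ln 2) = (2)(2^4)(-1) + (-7)(2^1)(0) = -32.

-32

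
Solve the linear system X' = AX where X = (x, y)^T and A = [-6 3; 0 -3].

x(t) = c_1e^(-6t) - c_2e^(-3t), y(t) = -c_2e^(-3t)

Coefficient matrix A = [[-6, 3], [0, -3]].
Characteristic polynomial det(A - λI) = λ^2 + 9λ + 18 = 0.
Eigenvalues λ = -6, -3.
For λ=-6: (A-λI) row 1 is [0, 3], so an eigenvector is (1, 0).
For λ=-3: (A-λI) row 1 is [-3, 3], so an eigenvector is (-1, -1).
General solution: c_1e^(-6t)(1,0) + c_2e^(-3t)(-1,-1).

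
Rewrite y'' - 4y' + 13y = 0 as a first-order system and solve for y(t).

y(t) = K_1e^(2t)cos(3t) + K_2e^(2t)sin(3t)

Let x_1 = y, x_2 = y'. Then x_1' = x_2 and x_2' = -13x_1 + 4x_2.
A = [[0,1],[-13,4]]; det(A-λI) = λ^2 - 4λ + 13.
Eigenvalues λ = 2 ± 3i.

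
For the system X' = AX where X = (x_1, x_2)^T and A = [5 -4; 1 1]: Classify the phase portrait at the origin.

A = [[5,-4],[1,1]]; det(A-λI) = λ^2 - 6λ + 9.
repeated λ = 3 with a single eigenvector.

unstable improper node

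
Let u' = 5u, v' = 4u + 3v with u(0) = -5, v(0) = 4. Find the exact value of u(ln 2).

A = [[5,0],[4,3]]; eigenvalues λ = 5, 3.
Eigenvectors: (1,2) for λ=5, (0,1) for λ=3.
From the initial condition, c_1 = -5, c_2 = 14.
u(ln 2) = (-5)(2^5)(1) + (14)(2^3)(0) = -160.

-160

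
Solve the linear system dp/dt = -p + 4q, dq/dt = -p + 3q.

Coefficient matrix A = [[-1, 4], [-1, 3]].
Characteristic polynomial det(A - λI) = λ^2 - 2λ + 1 = 0.
Single eigenvalue λ = 1 with algebraic multiplicity 2.
Eigenvector v = (-2,-1); generalized eigenvector w with (A-λI)w=v is (3,1).
General solution: e^(t)[C_1·v + C_2·(t·v + w)].

p(t) = -2C_1e^(t) - 2C_2te^(t) + 3C_2e^(t), q(t) = -C_1e^(t) - C_2te^(t) + C_2e^(t)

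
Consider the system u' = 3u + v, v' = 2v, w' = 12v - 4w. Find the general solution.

Coefficient matrix A = [[3, 1, 0], [0, 2, 0], [0, 12, -4]].
det(A - λI) = 0 gives eigenvalues λ = 2, 3, -4.
For λ=2: eigenvector (1,-1,-2).
For λ=3: eigenvector (1,0,0).
For λ=-4: eigenvector (0,0,1).
General solution: K_1e^(2t)(1,-1,-2) + K_2e^(3t)(1,0,0) + K_3e^(-4t)(0,0,1).

u(t) = K_1e^(2t) + K_2e^(3t), v(t) = -K_1e^(2t), w(t) = -2K_1e^(2t) + K_3e^(-4t)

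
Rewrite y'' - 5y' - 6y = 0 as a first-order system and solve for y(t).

Let x_1 = y, x_2 = y'. Then x_1' = x_2 and x_2' = 6x_1 + 5x_2.
A = [[0,1],[6,5]]; det(A-λI) = λ^2 - 5λ - 6.
Eigenvalues λ = 6, -1 with eigenvectors (1,6), (1,-1).

y(t) = K_1e^(6t) + K_2e^(-t)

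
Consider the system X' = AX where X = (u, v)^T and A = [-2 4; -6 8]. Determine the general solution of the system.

Coefficient matrix A = [[-2, 4], [-6, 8]].
Characteristic polynomial det(A - λI) = λ^2 - 6λ + 8 = 0.
Eigenvalues λ = 4, 2.
For λ=4: (A-λI) row 1 is [-6, 4], so an eigenvector is (-2, -3).
For λ=2: (A-λI) row 1 is [-4, 4], so an eigenvector is (-1, -1).
General solution: K_1e^(4t)(-2,-3) + K_2e^(2t)(-1,-1).

u(t) = -2K_1e^(4t) - K_2e^(2t), v(t) = -3K_1e^(4t) - K_2e^(2t)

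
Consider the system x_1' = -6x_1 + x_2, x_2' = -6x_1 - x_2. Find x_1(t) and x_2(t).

Coefficient matrix A = [[-6, 1], [-6, -1]].
Characteristic polynomial det(A - λI) = λ^2 + 7λ + 12 = 0.
Eigenvalues λ = -4, -3.
For λ=-4: (A-λI) row 1 is [-2, 1], so an eigenvector is (1, 2).
For λ=-3: (A-λI) row 1 is [-3, 1], so an eigenvector is (-1, -3).
General solution: C_1e^(-4t)(1,2) + C_2e^(-3t)(-1,-3).

x_1(t) = C_1e^(-4t) - C_2e^(-3t), x_2(t) = 2C_1e^(-4t) - 3C_2e^(-3t)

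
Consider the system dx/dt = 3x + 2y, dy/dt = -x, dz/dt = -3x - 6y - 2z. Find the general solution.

Coefficient matrix A = [[3, 2, 0], [-1, 0, 0], [-3, -6, -2]].
det(A - λI) = 0 gives eigenvalues λ = -2, 2, 1.
For λ=-2: eigenvector (0,0,1).
For λ=2: eigenvector (-2,1,0).
For λ=1: eigenvector (-1,1,-1).
General solution: K_1e^(-2t)(0,0,1) + K_2e^(2t)(-2,1,0) + K_3e^(t)(-1,1,-1).

x(t) = -2K_2e^(2t) - K_3e^(t), y(t) = K_2e^(2t) + K_3e^(t), z(t) = K_1e^(-2t) - K_3e^(t)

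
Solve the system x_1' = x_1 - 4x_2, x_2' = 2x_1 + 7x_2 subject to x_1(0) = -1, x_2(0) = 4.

x_1(t) = -7e^(5t) + 6e^(3t), x_2(t) = 7e^(5t) - 3e^(3t)

Coefficient matrix A = [[1, -4], [2, 7]].
Characteristic polynomial det(A - λI) = λ^2 - 8λ + 15 = 0.
Eigenvalues λ = 3, 5.
For λ=3: (A-λI) row 1 is [-2, -4], so an eigenvector is (2, -1).
For λ=5: (A-λI) row 1 is [-4, -4], so an eigenvector is (1, -1).
General solution: K_1e^(3t)(2,-1) + K_2e^(5t)(1,-1).
Applying x_1(0)=-1, x_2(0)=4 gives K_1=3, K_2=-7.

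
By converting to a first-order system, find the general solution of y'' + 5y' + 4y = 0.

y(t) = C_1e^(-4t) + C_2e^(-t)

Let x_1 = y, x_2 = y'. Then x_1' = x_2 and x_2' = -4x_1 - 5x_2.
A = [[0,1],[-4,-5]]; det(A-λI) = λ^2 + 5λ + 4.
Eigenvalues λ = -4, -1 with eigenvectors (1,-4), (1,-1).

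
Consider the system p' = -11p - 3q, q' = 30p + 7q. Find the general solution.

p(t) = -C_1e^(-2t)cos(3t) - C_2e^(-2t)sin(3t), q(t) = -C_1e^(-2t)sin(3t) + 3C_1e^(-2t)cos(3t) + 3C_2e^(-2t)sin(3t) + C_2e^(-2t)cos(3t)

Coefficient matrix A = [[-11, -3], [30, 7]].
Characteristic polynomial det(A - λI) = λ^2 + 4λ + 13 = 0.
Eigenvalues λ = -2 ± 3i (complex conjugate pair).
For λ=-2+3i: an eigenvector is (-1,3) - i(0,-1) = (-1, 3 + i).
A real fundamental pair from Re and Im of e^((-2+3i)t)v: X_1 = e^(-2t)(cos(3t)·(-1,3) + sin(3t)·(0,-1)), X_2 = e^(-2t)(sin(3t)·(-1,3) - cos(3t)·(0,-1)).
General solution: C_1X_1 + C_2X_2.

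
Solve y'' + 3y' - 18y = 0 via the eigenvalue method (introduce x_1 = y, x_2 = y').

Let x_1 = y, x_2 = y'. Then x_1' = x_2 and x_2' = 18x_1 - 3x_2.
A = [[0,1],[18,-3]]; det(A-λI) = λ^2 + 3λ - 18.
Eigenvalues λ = 3, -6 with eigenvectors (1,3), (1,-6).

y(t) = c_1e^(3t) + c_2e^(-6t)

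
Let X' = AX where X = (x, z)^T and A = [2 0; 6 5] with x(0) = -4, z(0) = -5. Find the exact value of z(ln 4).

A = [[2,0],[6,5]]; eigenvalues λ = 5, 2.
Eigenvectors: (0,1) for λ=5, (1,-2) for λ=2.
From the initial condition, c_1 = -13, c_2 = -4.
z(ln 4) = (-13)(4^5)(1) + (-4)(4^2)(-2) = -13184.

-13184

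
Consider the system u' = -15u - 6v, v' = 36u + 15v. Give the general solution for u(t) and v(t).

Coefficient matrix A = [[-15, -6], [36, 15]].
Characteristic polynomial det(A - λI) = λ^2 - 9 = 0.
Eigenvalues λ = 3, -3.
For λ=3: (A-λI) row 1 is [-18, -6], so an eigenvector is (-1, 3).
For λ=-3: (A-λI) row 1 is [-12, -6], so an eigenvector is (1, -2).
General solution: C_1e^(3t)(-1,3) + C_2e^(-3t)(1,-2).

u(t) = -C_1e^(3t) + C_2e^(-3t), v(t) = 3C_1e^(3t) - 2C_2e^(-3t)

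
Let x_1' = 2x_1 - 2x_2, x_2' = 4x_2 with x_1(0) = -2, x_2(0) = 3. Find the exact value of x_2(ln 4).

A = [[2,-2],[0,4]]; eigenvalues λ = 2, 4.
Eigenvectors: (-1,0) for λ=2, (1,-1) for λ=4.
From the initial condition, c_1 = -1, c_2 = -3.
x_2(ln 4) = (-1)(4^2)(0) + (-3)(4^4)(-1) = 768.

768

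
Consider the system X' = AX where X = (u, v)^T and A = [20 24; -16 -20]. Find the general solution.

u(t) = 3c_1e^(4t) - c_2e^(-4t), v(t) = -2c_1e^(4t) + c_2e^(-4t)

Coefficient matrix A = [[20, 24], [-16, -20]].
Characteristic polynomial det(A - λI) = λ^2 - 16 = 0.
Eigenvalues λ = 4, -4.
For λ=4: (A-λI) row 1 is [16, 24], so an eigenvector is (3, -2).
For λ=-4: (A-λI) row 1 is [24, 24], so an eigenvector is (-1, 1).
General solution: c_1e^(4t)(3,-2) + c_2e^(-4t)(-1,1).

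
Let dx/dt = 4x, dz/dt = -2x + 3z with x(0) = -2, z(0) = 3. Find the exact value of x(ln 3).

-162

A = [[4,0],[-2,3]]; eigenvalues λ = 3, 4.
Eigenvectors: (0,1) for λ=3, (1,-2) for λ=4.
From the initial condition, c_1 = -1, c_2 = -2.
x(ln 3) = (-1)(3^3)(0) + (-2)(3^4)(1) = -162.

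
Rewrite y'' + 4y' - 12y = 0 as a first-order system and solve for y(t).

Let x_1 = y, x_2 = y'. Then x_1' = x_2 and x_2' = 12x_1 - 4x_2.
A = [[0,1],[12,-4]]; det(A-λI) = λ^2 + 4λ - 12.
Eigenvalues λ = 2, -6 with eigenvectors (1,2), (1,-6).

y(t) = K_1e^(2t) + K_2e^(-6t)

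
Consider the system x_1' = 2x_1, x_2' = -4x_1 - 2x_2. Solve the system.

Coefficient matrix A = [[2, 0], [-4, -2]].
Characteristic polynomial det(A - λI) = λ^2 - 4 = 0.
Eigenvalues λ = 2, -2.
For λ=2: (A-λI) row 2 is [-4, -4], so an eigenvector is (1, -1).
For λ=-2: (A-λI) row 1 is [4, 0], so an eigenvector is (0, 1).
General solution: C_1e^(2t)(1,-1) + C_2e^(-2t)(0,1).

x_1(t) = C_1e^(2t), x_2(t) = -C_1e^(2t) + C_2e^(-2t)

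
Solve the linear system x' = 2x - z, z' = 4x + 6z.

x(t) = K_1e^(4t) + K_2te^(4t) + K_2e^(4t), z(t) = -2K_1e^(4t) - 2K_2te^(4t) - 3K_2e^(4t)

Coefficient matrix A = [[2, -1], [4, 6]].
Characteristic polynomial det(A - λI) = λ^2 - 8λ + 16 = 0.
Single eigenvalue λ = 4 with algebraic multiplicity 2.
Eigenvector v = (1,-2); generalized eigenvector w with (A-λI)w=v is (1,-3).
General solution: e^(4t)[K_1·v + K_2·(t·v + w)].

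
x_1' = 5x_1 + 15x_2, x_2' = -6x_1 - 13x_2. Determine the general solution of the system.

x_1(t) = K_1e^(-4t)sin(3t) + 2K_1e^(-4t)cos(3t) + 2K_2e^(-4t)sin(3t) - K_2e^(-4t)cos(3t), x_2(t) = -K_1e^(-4t)sin(3t) - K_1e^(-4t)cos(3t) - K_2e^(-4t)sin(3t) + K_2e^(-4t)cos(3t)

Coefficient matrix A = [[5, 15], [-6, -13]].
Characteristic polynomial det(A - λI) = λ^2 + 8λ + 25 = 0.
Eigenvalues λ = -4 ± 3i (complex conjugate pair).
For λ=-4+3i: an eigenvector is (2,-1) - i(1,-1) = (2 - i, -1 + i).
A real fundamental pair from Re and Im of e^((-4+3i)t)v: X_1 = e^(-4t)(cos(3t)·(2,-1) + sin(3t)·(1,-1)), X_2 = e^(-4t)(sin(3t)·(2,-1) - cos(3t)·(1,-1)).
General solution: K_1X_1 + K_2X_2.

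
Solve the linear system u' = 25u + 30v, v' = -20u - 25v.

Coefficient matrix A = [[25, 30], [-20, -25]].
Characteristic polynomial det(A - λI) = λ^2 - 25 = 0.
Eigenvalues λ = 5, -5.
For λ=5: (A-λI) row 1 is [20, 30], so an eigenvector is (3, -2).
For λ=-5: (A-λI) row 1 is [30, 30], so an eigenvector is (-1, 1).
General solution: C_1e^(5t)(3,-2) + C_2e^(-5t)(-1,1).

u(t) = 3C_1e^(5t) - C_2e^(-5t), v(t) = -2C_1e^(5t) + C_2e^(-5t)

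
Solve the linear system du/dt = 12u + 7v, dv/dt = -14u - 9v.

Coefficient matrix A = [[12, 7], [-14, -9]].
Characteristic polynomial det(A - λI) = λ^2 - 3λ - 10 = 0.
Eigenvalues λ = 5, -2.
For λ=5: (A-λI) row 1 is [7, 7], so an eigenvector is (-1, 1).
For λ=-2: (A-λI) row 1 is [14, 7], so an eigenvector is (-1, 2).
General solution: c_1e^(5t)(-1,1) + c_2e^(-2t)(-1,2).

u(t) = -c_1e^(5t) - c_2e^(-2t), v(t) = c_1e^(5t) + 2c_2e^(-2t)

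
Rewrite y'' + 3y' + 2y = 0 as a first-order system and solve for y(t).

y(t) = K_1e^(-2t) + K_2e^(-t)

Let x_1 = y, x_2 = y'. Then x_1' = x_2 and x_2' = -2x_1 - 3x_2.
A = [[0,1],[-2,-3]]; det(A-λI) = λ^2 + 3λ + 2.
Eigenvalues λ = -2, -1 with eigenvectors (1,-2), (1,-1).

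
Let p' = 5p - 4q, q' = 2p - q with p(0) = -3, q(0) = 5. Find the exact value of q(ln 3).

-177

A = [[5,-4],[2,-1]]; eigenvalues λ = 3, 1.
Eigenvectors: (-2,-1) for λ=3, (1,1) for λ=1.
From the initial condition, c_1 = 8, c_2 = 13.
q(ln 3) = (8)(3^3)(-1) + (13)(3^1)(1) = -177.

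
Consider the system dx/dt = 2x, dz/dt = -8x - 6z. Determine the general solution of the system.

Coefficient matrix A = [[2, 0], [-8, -6]].
Characteristic polynomial det(A - λI) = λ^2 + 4λ - 12 = 0.
Eigenvalues λ = -6, 2.
For λ=-6: (A-λI) row 1 is [8, 0], so an eigenvector is (0, -1).
For λ=2: (A-λI) row 2 is [-8, -8], so an eigenvector is (-1, 1).
General solution: c_1e^(-6t)(0,-1) + c_2e^(2t)(-1,1).

x(t) = -c_2e^(2t), z(t) = -c_1e^(-6t) + c_2e^(2t)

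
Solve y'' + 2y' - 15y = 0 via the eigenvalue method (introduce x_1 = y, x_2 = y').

y(t) = C_1e^(-5t) + C_2e^(3t)

Let x_1 = y, x_2 = y'. Then x_1' = x_2 and x_2' = 15x_1 - 2x_2.
A = [[0,1],[15,-2]]; det(A-λI) = λ^2 + 2λ - 15.
Eigenvalues λ = -5, 3 with eigenvectors (1,-5), (1,3).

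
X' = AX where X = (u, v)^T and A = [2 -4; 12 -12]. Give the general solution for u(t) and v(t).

Coefficient matrix A = [[2, -4], [12, -12]].
Characteristic polynomial det(A - λI) = λ^2 + 10λ + 24 = 0.
Eigenvalues λ = -4, -6.
For λ=-4: (A-λI) row 1 is [6, -4], so an eigenvector is (-2, -3).
For λ=-6: (A-λI) row 1 is [8, -4], so an eigenvector is (1, 2).
General solution: C_1e^(-4t)(-2,-3) + C_2e^(-6t)(1,2).

u(t) = -2C_1e^(-4t) + C_2e^(-6t), v(t) = -3C_1e^(-4t) + 2C_2e^(-6t)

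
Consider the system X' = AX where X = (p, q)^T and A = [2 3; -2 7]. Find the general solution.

p(t) = 3K_1e^(4t) - K_2e^(5t), q(t) = 2K_1e^(4t) - K_2e^(5t)

Coefficient matrix A = [[2, 3], [-2, 7]].
Characteristic polynomial det(A - λI) = λ^2 - 9λ + 20 = 0.
Eigenvalues λ = 4, 5.
For λ=4: (A-λI) row 1 is [-2, 3], so an eigenvector is (3, 2).
For λ=5: (A-λI) row 1 is [-3, 3], so an eigenvector is (-1, -1).
General solution: K_1e^(4t)(3,2) + K_2e^(5t)(-1,-1).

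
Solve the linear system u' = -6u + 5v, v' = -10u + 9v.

Coefficient matrix A = [[-6, 5], [-10, 9]].
Characteristic polynomial det(A - λI) = λ^2 - 3λ - 4 = 0.
Eigenvalues λ = -1, 4.
For λ=-1: (A-λI) row 1 is [-5, 5], so an eigenvector is (1, 1).
For λ=4: (A-λI) row 1 is [-10, 5], so an eigenvector is (1, 2).
General solution: c_1e^(-t)(1,1) + c_2e^(4t)(1,2).

u(t) = c_1e^(-t) + c_2e^(4t), v(t) = c_1e^(-t) + 2c_2e^(4t)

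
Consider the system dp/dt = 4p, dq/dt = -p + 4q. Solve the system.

Coefficient matrix A = [[4, 0], [-1, 4]].
Characteristic polynomial det(A - λI) = λ^2 - 8λ + 16 = 0.
Single eigenvalue λ = 4 with algebraic multiplicity 2.
Eigenvector v = (0,1); generalized eigenvector w with (A-λI)w=v is (-1,-3).
General solution: e^(4t)[K_1·v + K_2·(t·v + w)].

p(t) = -K_2e^(4t), q(t) = K_1e^(4t) + K_2te^(4t) - 3K_2e^(4t)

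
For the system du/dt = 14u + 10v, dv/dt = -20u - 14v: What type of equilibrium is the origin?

A = [[14,10],[-20,-14]]; det(A-λI) = λ^2 + 4.
λ = 0 ± 2i: zero real part.

center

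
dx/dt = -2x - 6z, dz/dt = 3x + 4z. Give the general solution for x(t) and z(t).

x(t) = -C_1e^(t)sin(3t) - C_1e^(t)cos(3t) - C_2e^(t)sin(3t) + C_2e^(t)cos(3t), z(t) = C_1e^(t)cos(3t) + C_2e^(t)sin(3t)

Coefficient matrix A = [[-2, -6], [3, 4]].
Characteristic polynomial det(A - λI) = λ^2 - 2λ + 10 = 0.
Eigenvalues λ = 1 ± 3i (complex conjugate pair).
For λ=1+3i: an eigenvector is (-1,1) - i(-1,0) = (-1 + i, 1).
A real fundamental pair from Re and Im of e^((1+3i)t)v: X_1 = e^(t)(cos(3t)·(-1,1) + sin(3t)·(-1,0)), X_2 = e^(t)(sin(3t)·(-1,1) - cos(3t)·(-1,0)).
General solution: C_1X_1 + C_2X_2.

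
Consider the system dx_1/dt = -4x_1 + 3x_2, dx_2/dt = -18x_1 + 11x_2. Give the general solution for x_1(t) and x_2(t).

Coefficient matrix A = [[-4, 3], [-18, 11]].
Characteristic polynomial det(A - λI) = λ^2 - 7λ + 10 = 0.
Eigenvalues λ = 2, 5.
For λ=2: (A-λI) row 1 is [-6, 3], so an eigenvector is (1, 2).
For λ=5: (A-λI) row 1 is [-9, 3], so an eigenvector is (-1, -3).
General solution: K_1e^(2t)(1,2) + K_2e^(5t)(-1,-3).

x_1(t) = K_1e^(2t) - K_2e^(5t), x_2(t) = 2K_1e^(2t) - 3K_2e^(5t)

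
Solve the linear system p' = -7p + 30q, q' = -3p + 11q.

p(t) = -K_1e^(2t)sin(3t) - 3K_1e^(2t)cos(3t) - 3K_2e^(2t)sin(3t) + K_2e^(2t)cos(3t), q(t) = -K_1e^(2t)cos(3t) - K_2e^(2t)sin(3t)

Coefficient matrix A = [[-7, 30], [-3, 11]].
Characteristic polynomial det(A - λI) = λ^2 - 4λ + 13 = 0.
Eigenvalues λ = 2 ± 3i (complex conjugate pair).
For λ=2+3i: an eigenvector is (-3,-1) - i(-1,0) = (-3 + i, -1).
A real fundamental pair from Re and Im of e^((2+3i)t)v: X_1 = e^(2t)(cos(3t)·(-3,-1) + sin(3t)·(-1,0)), X_2 = e^(2t)(sin(3t)·(-3,-1) - cos(3t)·(-1,0)).
General solution: K_1X_1 + K_2X_2.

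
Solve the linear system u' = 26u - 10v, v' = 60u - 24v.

Coefficient matrix A = [[26, -10], [60, -24]].
Characteristic polynomial det(A - λI) = λ^2 - 2λ - 24 = 0.
Eigenvalues λ = 6, -4.
For λ=6: (A-λI) row 1 is [20, -10], so an eigenvector is (-1, -2).
For λ=-4: (A-λI) row 1 is [30, -10], so an eigenvector is (1, 3).
General solution: K_1e^(6t)(-1,-2) + K_2e^(-4t)(1,3).

u(t) = -K_1e^(6t) + K_2e^(-4t), v(t) = -2K_1e^(6t) + 3K_2e^(-4t)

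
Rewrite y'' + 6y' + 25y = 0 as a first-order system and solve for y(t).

Let x_1 = y, x_2 = y'. Then x_1' = x_2 and x_2' = -25x_1 - 6x_2.
A = [[0,1],[-25,-6]]; det(A-λI) = λ^2 + 6λ + 25.
Eigenvalues λ = -3 ± 4i.

y(t) = c_1e^(-3t)cos(4t) + c_2e^(-3t)sin(4t)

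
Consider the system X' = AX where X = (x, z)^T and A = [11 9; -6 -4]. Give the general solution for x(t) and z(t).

x(t) = 3C_1e^(5t) + C_2e^(2t), z(t) = -2C_1e^(5t) - C_2e^(2t)

Coefficient matrix A = [[11, 9], [-6, -4]].
Characteristic polynomial det(A - λI) = λ^2 - 7λ + 10 = 0.
Eigenvalues λ = 5, 2.
For λ=5: (A-λI) row 1 is [6, 9], so an eigenvector is (3, -2).
For λ=2: (A-λI) row 1 is [9, 9], so an eigenvector is (1, -1).
General solution: C_1e^(5t)(3,-2) + C_2e^(2t)(1,-1).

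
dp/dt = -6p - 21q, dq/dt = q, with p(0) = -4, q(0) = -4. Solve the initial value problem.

p(t) = 12e^(t) - 16e^(-6t), q(t) = -4e^(t)

Coefficient matrix A = [[-6, -21], [0, 1]].
Characteristic polynomial det(A - λI) = λ^2 + 5λ - 6 = 0.
Eigenvalues λ = -6, 1.
For λ=-6: (A-λI) row 1 is [0, -21], so an eigenvector is (1, 0).
For λ=1: (A-λI) row 1 is [-7, -21], so an eigenvector is (-3, 1).
General solution: K_1e^(-6t)(1,0) + K_2e^(t)(-3,1).
Applying p(0)=-4, q(0)=-4 gives K_1=-16, K_2=-4.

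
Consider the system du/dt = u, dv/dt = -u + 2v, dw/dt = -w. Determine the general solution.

u(t) = C_1e^(t), v(t) = C_1e^(t) - C_2e^(2t), w(t) = C_3e^(-t)

Coefficient matrix A = [[1, 0, 0], [-1, 2, 0], [0, 0, -1]].
det(A - λI) = 0 gives eigenvalues λ = 1, 2, -1.
For λ=1: eigenvector (1,1,0).
For λ=2: eigenvector (0,-1,0).
For λ=-1: eigenvector (0,0,1).
General solution: C_1e^(t)(1,1,0) + C_2e^(2t)(0,-1,0) + C_3e^(-t)(0,0,1).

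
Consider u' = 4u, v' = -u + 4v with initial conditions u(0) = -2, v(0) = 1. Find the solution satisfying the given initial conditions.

u(t) = -2e^(4t), v(t) = 2te^(4t) + e^(4t)

Coefficient matrix A = [[4, 0], [-1, 4]].
Characteristic polynomial det(A - λI) = λ^2 - 8λ + 16 = 0.
Single eigenvalue λ = 4 with algebraic multiplicity 2.
Eigenvector v = (0,1); generalized eigenvector w with (A-λI)w=v is (-1,2).
General solution: e^(4t)[C_1·v + C_2·(t·v + w)].
Applying u(0)=-2, v(0)=1 gives C_1=-3, C_2=2.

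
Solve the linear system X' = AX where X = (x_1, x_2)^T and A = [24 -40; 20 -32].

x_1(t) = 3K_1e^(-4t)sin(4t) - K_1e^(-4t)cos(4t) - K_2e^(-4t)sin(4t) - 3K_2e^(-4t)cos(4t), x_2(t) = 2K_1e^(-4t)sin(4t) - K_1e^(-4t)cos(4t) - K_2e^(-4t)sin(4t) - 2K_2e^(-4t)cos(4t)

Coefficient matrix A = [[24, -40], [20, -32]].
Characteristic polynomial det(A - λI) = λ^2 + 8λ + 32 = 0.
Eigenvalues λ = -4 ± 4i (complex conjugate pair).
For λ=-4+4i: an eigenvector is (-1,-1) - i(3,2) = (-1 - 3i, -1 - 2i).
A real fundamental pair from Re and Im of e^((-4+4i)t)v: X_1 = e^(-4t)(cos(4t)·(-1,-1) + sin(4t)·(3,2)), X_2 = e^(-4t)(sin(4t)·(-1,-1) - cos(4t)·(3,2)).
General solution: K_1X_1 + K_2X_2.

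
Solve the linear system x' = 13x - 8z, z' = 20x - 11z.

Coefficient matrix A = [[13, -8], [20, -11]].
Characteristic polynomial det(A - λI) = λ^2 - 2λ + 17 = 0.
Eigenvalues λ = 1 ± 4i (complex conjugate pair).
For λ=1+4i: an eigenvector is (-1,-1) - i(-1,-2) = (-1 + i, -1 + 2i).
A real fundamental pair from Re and Im of e^((1+4i)t)v: X_1 = e^(t)(cos(4t)·(-1,-1) + sin(4t)·(-1,-2)), X_2 = e^(t)(sin(4t)·(-1,-1) - cos(4t)·(-1,-2)).
General solution: C_1X_1 + C_2X_2.

x(t) = -C_1e^(t)sin(4t) - C_1e^(t)cos(4t) - C_2e^(t)sin(4t) + C_2e^(t)cos(4t), z(t) = -2C_1e^(t)sin(4t) - C_1e^(t)cos(4t) - C_2e^(t)sin(4t) + 2C_2e^(t)cos(4t)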